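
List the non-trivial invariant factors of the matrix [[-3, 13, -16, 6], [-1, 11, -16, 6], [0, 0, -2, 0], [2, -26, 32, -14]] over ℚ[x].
The Jordan structure of A has elementary divisors (x + 2)^2, (x + 2), (x + 2). Arranging the block sizes at each eigenvalue in decreasing order and taking row products gives the invariant factors.

Invariant factors (smallest first, each dividing the next): x + 2, x + 2, (x + 2)^2.

Check: the last factor (x + 2)^2 is the minimal polynomial, and the product (x + 2)^4 is the characteristic polynomial.

x + 2, x + 2, (x + 2)^2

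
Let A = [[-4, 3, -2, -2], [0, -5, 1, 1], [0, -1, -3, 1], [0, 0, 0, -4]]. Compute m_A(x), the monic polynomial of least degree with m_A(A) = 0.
m_A(x) = (x + 4)^3

The characteristic polynomial factors as (x + 4)^4. The minimal polynomial is ∏(x - λ)^{k_λ} where k_λ is the size of the largest Jordan block at λ.

For λ = -4: rank(A + 4I) = 2, and the largest Jordan block has size 3 (the smallest k with rank((A + 4I)^k) = rank((A + 4I)^(k+1))).

So m_A(x) = (x + 4)^3.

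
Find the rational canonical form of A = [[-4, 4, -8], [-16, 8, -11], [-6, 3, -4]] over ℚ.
The invariant factors of A (the non-unit diagonal entries of the Smith normal form of xI - A over ℚ[x]) are x^3 + x - 4, each dividing the next. The characteristic polynomial is their product, x^3 + x - 4.

The rational canonical form is the block-diagonal matrix of companion matrices C(f_i):
R = [[0, 0, 4], [1, 0, -1], [0, 1, 0]].

Note the characteristic polynomial does not split into linear factors over ℚ, so A has no Jordan form over ℚ; the rational canonical form exists over any field.

R = [[0, 0, 4], [1, 0, -1], [0, 1, 0]]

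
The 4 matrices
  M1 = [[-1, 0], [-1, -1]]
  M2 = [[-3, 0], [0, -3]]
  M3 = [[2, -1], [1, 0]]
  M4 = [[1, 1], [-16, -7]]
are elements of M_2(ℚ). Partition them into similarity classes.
Characteristic polynomials: χ_{M1} = (x + 1)^2, χ_{M2} = (x + 3)^2, χ_{M3} = (x - 1)^2, χ_{M4} = (x + 3)^2.

{M1}: invariant factors (x + 1)^2.

{M2}: invariant factors x + 3, x + 3.

{M3}: invariant factors (x - 1)^2.

{M4}: invariant factors (x + 3)^2.

Matrices are similar if and only if their invariant-factor lists agree; the partition into similarity classes is {M1}, {M2}, {M3}, {M4}.

4 classes: {M1}, {M2}, {M3}, {M4}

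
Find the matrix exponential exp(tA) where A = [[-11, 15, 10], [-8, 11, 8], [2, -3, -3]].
e^{tA} = [[(1 - 10*t)*e^{-t}, 15*t*e^{-t}, 10*t*e^{-t}], [-8*t*e^{-t}, (12*t + 1)*e^{-t}, 8*t*e^{-t}], [2*t*e^{-t}, -3*t*e^{-t}, (1 - 2*t)*e^{-t}]]

A has Jordan form J = [[-1, 1, 0], [0, -1, 0], [0, 0, -1]] with A = PJP^{-1}, so e^{tA} = P e^{tJ} P^{-1}.

For a Jordan block J_k(λ), e^{tJ_k(λ)} = e^{λt} · (I + tN + t^2 N^2/2! + ... + t^{k-1} N^{k-1}/(k-1)!) where N is the nilpotent superdiagonal part.

Assembling the blocks and conjugating back gives the entries of e^{tA} as shown above.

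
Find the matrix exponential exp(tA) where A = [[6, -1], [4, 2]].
A has Jordan form J = [[4, 1], [0, 4]] with A = PJP^{-1}, so e^{tA} = P e^{tJ} P^{-1}.

For a Jordan block J_k(λ), e^{tJ_k(λ)} = e^{λt} · (I + tN + t^2 N^2/2! + ... + t^{k-1} N^{k-1}/(k-1)!) where N is the nilpotent superdiagonal part.

Assembling the blocks and conjugating back gives the entries of e^{tA} as shown above.

e^{tA} = [[(2*t + 1)*e^{4*t}, -t*e^{4*t}], [4*t*e^{4*t}, (1 - 2*t)*e^{4*t}]]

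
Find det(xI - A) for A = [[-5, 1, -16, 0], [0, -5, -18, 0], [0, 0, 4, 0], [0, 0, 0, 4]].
χ_A(x) = (x - 4)^2(x + 5)^2

xI - A = [[x + 5, -1, 16, 0], [0, x + 5, 18, 0], [0, 0, x - 4, 0], [0, 0, 0, x - 4]].

Expanding det(xI - A) along the first row:
det(xI - A) = + (x + 5)·det([[x + 5, 18, 0], [0, x - 4, 0], [0, 0, x - 4]]) - (-1)·det([[0, 18, 0], [0, x - 4, 0], [0, 0, x - 4]]) + (16)·det([[0, x + 5, 0], [0, 0, 0], [0, 0, x - 4]]) - (0)·det([[0, x + 5, 18], [0, 0, x - 4], [0, 0, 0]]).

Evaluating gives χ_A(x) = x^4 + 2x^3 - 39x^2 - 40x + 400 = (x - 4)^2(x + 5)^2.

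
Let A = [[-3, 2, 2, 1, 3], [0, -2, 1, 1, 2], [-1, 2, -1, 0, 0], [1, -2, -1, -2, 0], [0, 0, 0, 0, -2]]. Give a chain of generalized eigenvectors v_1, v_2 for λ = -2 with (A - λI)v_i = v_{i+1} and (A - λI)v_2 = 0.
v_1 = [[-1, -1, 0, -1, 1]]^T, v_2 = [[1, 1, -1, 1, 0]]^T

We seek v_1 ∈ ker((A + 2I)^2) \ ker(A + 2I), then set v_{i+1} = (A + 2I) v_i.

One such chain is v_1 = [[-1, -1, 0, -1, 1]]^T, v_2 = [[1, 1, -1, 1, 0]]^T. Check: (A + 2I) v_2 = [[0, 0, 0, 0, 0]]^T = 0.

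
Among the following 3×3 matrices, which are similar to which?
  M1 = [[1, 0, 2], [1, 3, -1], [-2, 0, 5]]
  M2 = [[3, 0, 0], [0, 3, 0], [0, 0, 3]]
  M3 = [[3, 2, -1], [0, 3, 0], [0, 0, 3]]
Characteristic polynomials: χ_{M1} = (x - 3)^3, χ_{M2} = (x - 3)^3, χ_{M3} = (x - 3)^3.

{M1, M3}: invariant factors x - 3, (x - 3)^2.

{M2}: invariant factors x - 3, x - 3, x - 3.

Matrices are similar if and only if their invariant-factor lists agree; the partition into similarity classes is {M1, M3}, {M2}.

2 classes: {M1, M3}, {M2}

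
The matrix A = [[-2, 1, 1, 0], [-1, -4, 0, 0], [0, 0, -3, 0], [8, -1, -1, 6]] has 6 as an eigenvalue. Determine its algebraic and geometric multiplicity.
algebraic multiplicity 1, geometric multiplicity 1

The characteristic polynomial is (x - 6)(x + 3)^3, so the factor x - 6 appears with exponent 1: the algebraic multiplicity is 1.

rank(A - 6I) = 3, so the eigenspace has dimension 4 - 3 = 1: the geometric multiplicity is 1.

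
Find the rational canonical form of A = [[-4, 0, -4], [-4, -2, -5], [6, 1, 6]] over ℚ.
R = [[0, 0, -4], [1, 0, -1], [0, 1, 0]]

The invariant factors of A (the non-unit diagonal entries of the Smith normal form of xI - A over ℚ[x]) are x^3 + x + 4, each dividing the next. The characteristic polynomial is their product, x^3 + x + 4.

The rational canonical form is the block-diagonal matrix of companion matrices C(f_i):
R = [[0, 0, -4], [1, 0, -1], [0, 1, 0]].

Note the characteristic polynomial does not split into linear factors over ℚ, so A has no Jordan form over ℚ; the rational canonical form exists over any field.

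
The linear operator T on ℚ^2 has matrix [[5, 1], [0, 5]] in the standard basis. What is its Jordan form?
J = [[5, 1], [0, 5]]

The characteristic polynomial is det(xI - A) = (x - 5)^2, so the eigenvalues are 5 (algebraic multiplicity 2).

For λ = 5: rank(A - 5I) = 1, rank((A - 5I)^2) = 0. The eigenspace has dimension 2 - 1 = 1, so there is 1 Jordan block; the rank sequence gives block sizes [2].

Assembling the blocks gives the Jordan form J above.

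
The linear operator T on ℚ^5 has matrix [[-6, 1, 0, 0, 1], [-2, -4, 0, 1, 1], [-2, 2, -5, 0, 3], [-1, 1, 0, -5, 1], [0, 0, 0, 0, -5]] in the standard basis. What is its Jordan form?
J = [[-5, 1, 0, 0, 0], [0, -5, 1, 0, 0], [0, 0, -5, 0, 0], [0, 0, 0, -5, 1], [0, 0, 0, 0, -5]]

The characteristic polynomial is det(xI - A) = (x + 5)^5, so the eigenvalues are -5 (algebraic multiplicity 5).

For λ = -5: rank(A + 5I) = 3, rank((A + 5I)^2) = 1, rank((A + 5I)^3) = 0. The eigenspace has dimension 5 - 3 = 2, so there are 2 Jordan blocks; the rank sequence gives block sizes [3, 2].

Assembling the blocks gives the Jordan form J above.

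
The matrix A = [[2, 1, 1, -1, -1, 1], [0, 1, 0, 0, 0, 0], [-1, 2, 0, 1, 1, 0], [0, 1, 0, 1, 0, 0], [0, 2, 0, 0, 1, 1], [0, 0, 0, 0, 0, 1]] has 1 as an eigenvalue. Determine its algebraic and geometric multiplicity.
algebraic multiplicity 6, geometric multiplicity 3

The characteristic polynomial is (x - 1)^6, so the factor x - 1 appears with exponent 6: the algebraic multiplicity is 6.

rank(A - I) = 3, so the eigenspace has dimension 6 - 3 = 3: the geometric multiplicity is 3.

Since 3 < 6, A is not diagonalizable.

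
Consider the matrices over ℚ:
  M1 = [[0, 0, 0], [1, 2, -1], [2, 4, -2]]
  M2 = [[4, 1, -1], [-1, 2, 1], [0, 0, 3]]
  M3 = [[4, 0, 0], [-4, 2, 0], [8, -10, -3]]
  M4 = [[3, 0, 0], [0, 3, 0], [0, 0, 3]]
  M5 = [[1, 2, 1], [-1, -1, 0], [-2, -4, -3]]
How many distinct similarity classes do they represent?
Characteristic polynomials: χ_{M1} = x^3, χ_{M2} = (x - 3)^3, χ_{M3} = (x - 4)(x - 2)(x + 3), χ_{M4} = (x - 3)^3, χ_{M5} = (x + 1)^3.

{M1}: invariant factors x, x^2.

{M2}: invariant factors x - 3, (x - 3)^2.

{M3}: invariant factors (x - 4)(x - 2)(x + 3).

{M4}: invariant factors x - 3, x - 3, x - 3.

{M5}: invariant factors (x + 1)^3.

Matrices are similar if and only if their invariant-factor lists agree; the partition into similarity classes is {M1}, {M2}, {M3}, {M4}, {M5}.

5 classes: {M1}, {M2}, {M3}, {M4}, {M5}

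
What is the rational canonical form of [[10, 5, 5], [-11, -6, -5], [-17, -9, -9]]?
R = [[0, 0, 5], [1, 0, 1], [0, 1, -5]]

The invariant factors of A (the non-unit diagonal entries of the Smith normal form of xI - A over ℚ[x]) are (x - 1)(x + 1)(x + 5), each dividing the next. The characteristic polynomial is their product, (x - 1)(x + 1)(x + 5).

The rational canonical form is the block-diagonal matrix of companion matrices C(f_i):
R = [[0, 0, 5], [1, 0, 1], [0, 1, -5]].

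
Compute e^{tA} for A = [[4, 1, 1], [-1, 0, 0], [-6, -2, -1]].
A has Jordan form J = [[1, 1, 0], [0, 1, 1], [0, 0, 1]] with A = PJP^{-1}, so e^{tA} = P e^{tJ} P^{-1}.

For a Jordan block J_k(λ), e^{tJ_k(λ)} = e^{λt} · (I + tN + t^2 N^2/2! + ... + t^{k-1} N^{k-1}/(k-1)!) where N is the nilpotent superdiagonal part.

Assembling the blocks and conjugating back gives the entries of e^{tA} as shown above.

e^{tA} = [[(t^2 + 3*t + 1)*e^{t}, t*e^{t}, t*(t + 2)*e^{t}/2], [t*(-t - 1)*e^{t}, (1 - t)*e^{t}, -t^2*e^{t}/2], [2*t*(-t - 3)*e^{t}, -2*t*e^{t}, (-t^2 - 2*t + 1)*e^{t}]]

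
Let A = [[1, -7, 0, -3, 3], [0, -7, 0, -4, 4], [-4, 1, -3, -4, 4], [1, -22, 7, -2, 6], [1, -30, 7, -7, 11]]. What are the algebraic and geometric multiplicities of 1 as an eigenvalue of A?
The characteristic polynomial is (x - 4)(x - 1)^2(x + 3)^2, so the factor x - 1 appears with exponent 2: the algebraic multiplicity is 2.

rank(A - I) = 4, so the eigenspace has dimension 5 - 4 = 1: the geometric multiplicity is 1.

Since 1 < 2, A is not diagonalizable.

algebraic multiplicity 2, geometric multiplicity 1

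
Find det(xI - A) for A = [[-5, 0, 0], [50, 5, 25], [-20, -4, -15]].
χ_A(x) = (x + 5)^3

xI - A = [[x + 5, 0, 0], [-50, x - 5, -25], [20, 4, x + 15]].

Expanding det(xI - A) along the first row:
det(xI - A) = + (x + 5)·det([[x - 5, -25], [4, x + 15]]) - (0)·det([[-50, -25], [20, x + 15]]) + (0)·det([[-50, x - 5], [20, 4]]).

Evaluating gives χ_A(x) = x^3 + 15x^2 + 75x + 125 = (x + 5)^3.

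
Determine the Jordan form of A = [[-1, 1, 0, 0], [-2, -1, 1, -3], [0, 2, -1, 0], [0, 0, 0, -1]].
The characteristic polynomial is det(xI - A) = (x + 1)^4, so the eigenvalues are -1 (algebraic multiplicity 4).

For λ = -1: rank(A + I) = 2, rank((A + I)^2) = 1, rank((A + I)^3) = 0. The eigenspace has dimension 4 - 2 = 2, so there are 2 Jordan blocks; the rank sequence gives block sizes [3, 1].

Assembling the blocks gives the Jordan form J above.

J = [[-1, 1, 0, 0], [0, -1, 1, 0], [0, 0, -1, 0], [0, 0, 0, -1]]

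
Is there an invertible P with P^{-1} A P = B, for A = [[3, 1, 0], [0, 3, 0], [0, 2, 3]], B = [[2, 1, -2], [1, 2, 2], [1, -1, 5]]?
Two matrices over a field are similar if and only if they have the same invariant factors.

Both A and B have characteristic polynomial (x - 3)^3 and minimal polynomial (x - 3)^2. Computing further, both have invariant factors x - 3, (x - 3)^2. Hence A and B are similar.

Yes.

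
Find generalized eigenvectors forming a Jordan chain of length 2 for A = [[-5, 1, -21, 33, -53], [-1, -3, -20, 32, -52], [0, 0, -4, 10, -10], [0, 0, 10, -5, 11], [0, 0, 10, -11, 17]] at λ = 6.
v_1 = [[-5, -5, -1, 1, 2]]^T, v_2 = [[-2, -2, 0, 1, 1]]^T

We seek v_1 ∈ ker((A - 6I)^2) \ ker(A - 6I), then set v_{i+1} = (A - 6I) v_i.

One such chain is v_1 = [[-5, -5, -1, 1, 2]]^T, v_2 = [[-2, -2, 0, 1, 1]]^T. Check: (A - 6I) v_2 = [[0, 0, 0, 0, 0]]^T = 0.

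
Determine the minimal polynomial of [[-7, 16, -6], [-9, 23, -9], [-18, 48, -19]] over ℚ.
m_A(x) = (x + 1)^2

The characteristic polynomial factors as (x + 1)^3. The minimal polynomial is ∏(x - λ)^{k_λ} where k_λ is the size of the largest Jordan block at λ.

For λ = -1: rank(A + I) = 1, and the largest Jordan block has size 2 (the smallest k with rank((A + I)^k) = rank((A + I)^(k+1))).

So m_A(x) = (x + 1)^2.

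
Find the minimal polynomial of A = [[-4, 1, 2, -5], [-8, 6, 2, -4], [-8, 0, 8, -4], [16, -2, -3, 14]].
m_A(x) = (x - 6)^3

The characteristic polynomial factors as (x - 6)^4. The minimal polynomial is ∏(x - λ)^{k_λ} where k_λ is the size of the largest Jordan block at λ.

For λ = 6: rank(A - 6I) = 2, and the largest Jordan block has size 3 (the smallest k with rank((A - 6I)^k) = rank((A - 6I)^(k+1))).

So m_A(x) = (x - 6)^3.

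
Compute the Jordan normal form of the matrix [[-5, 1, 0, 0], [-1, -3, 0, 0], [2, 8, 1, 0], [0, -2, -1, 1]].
J = [[-4, 1, 0, 0], [0, -4, 0, 0], [0, 0, 1, 1], [0, 0, 0, 1]]

The characteristic polynomial is det(xI - A) = (x - 1)^2(x + 4)^2, so the eigenvalues are -4 (algebraic multiplicity 2), 1 (algebraic multiplicity 2).

For λ = -4: rank(A + 4I) = 3, rank((A + 4I)^2) = 2. The eigenspace has dimension 4 - 3 = 1, so there is 1 Jordan block; the rank sequence gives block sizes [2].

For λ = 1: rank(A - I) = 3, rank((A - I)^2) = 2. The eigenspace has dimension 4 - 3 = 1, so there is 1 Jordan block; the rank sequence gives block sizes [2].

Assembling the blocks gives the Jordan form J above.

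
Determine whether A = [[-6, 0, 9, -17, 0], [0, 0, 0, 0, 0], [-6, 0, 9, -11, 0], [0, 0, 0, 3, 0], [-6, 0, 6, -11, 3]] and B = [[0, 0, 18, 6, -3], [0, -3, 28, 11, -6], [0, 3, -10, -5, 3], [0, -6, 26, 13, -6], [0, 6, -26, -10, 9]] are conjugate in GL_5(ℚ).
Two matrices over a field are similar if and only if they have the same invariant factors.

Both A and B have characteristic polynomial x^2(x - 3)^3 and minimal polynomial x(x - 3)^2. Computing further, both have invariant factors x(x - 3), x(x - 3)^2. Hence A and B are similar.

Yes.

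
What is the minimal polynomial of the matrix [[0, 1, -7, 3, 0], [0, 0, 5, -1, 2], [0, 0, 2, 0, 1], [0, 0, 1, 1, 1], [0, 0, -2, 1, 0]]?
The characteristic polynomial factors as x^2(x - 1)^3. The minimal polynomial is ∏(x - λ)^{k_λ} where k_λ is the size of the largest Jordan block at λ.

For λ = 0: rank(A) = 4, and the largest Jordan block has size 2 (the smallest k with rank(A^k) = rank(A^(k+1))).
For λ = 1: rank(A - I) = 4, and the largest Jordan block has size 3 (the smallest k with rank((A - I)^k) = rank((A - I)^(k+1))).

So m_A(x) = x^2(x - 1)^3.

m_A(x) = x^2(x - 1)^3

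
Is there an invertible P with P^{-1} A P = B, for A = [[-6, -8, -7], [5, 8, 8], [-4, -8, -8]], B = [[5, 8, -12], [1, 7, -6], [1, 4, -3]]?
No.

trace(A) = -6 but trace(B) = 9. The trace is a similarity invariant, so A and B are not similar.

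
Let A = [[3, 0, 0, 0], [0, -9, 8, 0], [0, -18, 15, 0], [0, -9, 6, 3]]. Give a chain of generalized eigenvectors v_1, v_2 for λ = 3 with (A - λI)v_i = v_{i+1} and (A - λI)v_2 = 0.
v_1 = [[0, -5, -8, -4]]^T, v_2 = [[0, -4, -6, -3]]^T

We seek v_1 ∈ ker((A - 3I)^2) \ ker(A - 3I), then set v_{i+1} = (A - 3I) v_i.

One such chain is v_1 = [[0, -5, -8, -4]]^T, v_2 = [[0, -4, -6, -3]]^T. Check: (A - 3I) v_2 = [[0, 0, 0, 0]]^T = 0.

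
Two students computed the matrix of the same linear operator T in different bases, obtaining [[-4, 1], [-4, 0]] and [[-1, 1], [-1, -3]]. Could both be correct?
Yes.

Two matrices over a field are similar if and only if they have the same invariant factors.

Both A and B have characteristic polynomial (x + 2)^2 and minimal polynomial (x + 2)^2. Computing further, both have invariant factors (x + 2)^2. Hence A and B are similar.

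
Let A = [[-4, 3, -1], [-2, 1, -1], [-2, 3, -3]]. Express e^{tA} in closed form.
A has Jordan form J = [[-2, 1, 0], [0, -2, 0], [0, 0, -2]] with A = PJP^{-1}, so e^{tA} = P e^{tJ} P^{-1}.

For a Jordan block J_k(λ), e^{tJ_k(λ)} = e^{λt} · (I + tN + t^2 N^2/2! + ... + t^{k-1} N^{k-1}/(k-1)!) where N is the nilpotent superdiagonal part.

Assembling the blocks and conjugating back gives the entries of e^{tA} as shown above.

e^{tA} = [[(1 - 2*t)*e^{-2*t}, 3*t*e^{-2*t}, -t*e^{-2*t}], [-2*t*e^{-2*t}, (3*t + 1)*e^{-2*t}, -t*e^{-2*t}], [-2*t*e^{-2*t}, 3*t*e^{-2*t}, (1 - t)*e^{-2*t}]]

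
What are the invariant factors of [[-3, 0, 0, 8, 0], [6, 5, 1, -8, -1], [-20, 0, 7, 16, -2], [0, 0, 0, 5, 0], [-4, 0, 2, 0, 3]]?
The Jordan structure of A has elementary divisors (x + 3), (x - 5)^2, (x - 5), (x - 5). Arranging the block sizes at each eigenvalue in decreasing order and taking row products gives the invariant factors.

Invariant factors (smallest first, each dividing the next): x - 5, x - 5, (x - 5)^2(x + 3).

Check: the last factor (x - 5)^2(x + 3) is the minimal polynomial, and the product (x - 5)^4(x + 3) is the characteristic polynomial.

x - 5, x - 5, (x - 5)^2(x + 3)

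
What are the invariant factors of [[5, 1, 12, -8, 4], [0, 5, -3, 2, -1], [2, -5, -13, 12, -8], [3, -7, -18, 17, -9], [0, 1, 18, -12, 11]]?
(x - 5)^2, (x - 5)^3

The Jordan structure of A has elementary divisors (x - 5)^3, (x - 5)^2. Arranging the block sizes at each eigenvalue in decreasing order and taking row products gives the invariant factors.

Invariant factors (smallest first, each dividing the next): (x - 5)^2, (x - 5)^3.

Check: the last factor (x - 5)^3 is the minimal polynomial, and the product (x - 5)^5 is the characteristic polynomial.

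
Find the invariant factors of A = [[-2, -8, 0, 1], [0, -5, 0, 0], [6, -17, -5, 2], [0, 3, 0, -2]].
(x + 2)^2(x + 5)^2

The Jordan structure of A has elementary divisors (x + 5)^2, (x + 2)^2. Arranging the block sizes at each eigenvalue in decreasing order and taking row products gives the invariant factors.

Invariant factors (smallest first, each dividing the next): (x + 2)^2(x + 5)^2.

Check: the last factor (x + 2)^2(x + 5)^2 is the minimal polynomial, and the product (x + 2)^2(x + 5)^2 is the characteristic polynomial.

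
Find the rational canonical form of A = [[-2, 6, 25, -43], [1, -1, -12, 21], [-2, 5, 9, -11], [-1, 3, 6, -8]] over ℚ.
The invariant factors of A (the non-unit diagonal entries of the Smith normal form of xI - A over ℚ[x]) are (x^2 + x - 5)^2, each dividing the next. The characteristic polynomial is their product, (x^2 + x - 5)^2.

The rational canonical form is the block-diagonal matrix of companion matrices C(f_i):
R = [[0, 0, 0, -25], [1, 0, 0, 10], [0, 1, 0, 9], [0, 0, 1, -2]].

Note the characteristic polynomial does not split into linear factors over ℚ, so A has no Jordan form over ℚ; the rational canonical form exists over any field.

R = [[0, 0, 0, -25], [1, 0, 0, 10], [0, 1, 0, 9], [0, 0, 1, -2]]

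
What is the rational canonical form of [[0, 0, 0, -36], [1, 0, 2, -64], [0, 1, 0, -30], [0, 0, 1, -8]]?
The invariant factors of A (the non-unit diagonal entries of the Smith normal form of xI - A over ℚ[x]) are (x^2 + 4x + 6)^2, each dividing the next. The characteristic polynomial is their product, (x^2 + 4x + 6)^2.

The rational canonical form is the block-diagonal matrix of companion matrices C(f_i):
R = [[0, 0, 0, -36], [1, 0, 0, -48], [0, 1, 0, -28], [0, 0, 1, -8]].

Note the characteristic polynomial does not split into linear factors over ℚ, so A has no Jordan form over ℚ; the rational canonical form exists over any field.

R = [[0, 0, 0, -36], [1, 0, 0, -48], [0, 1, 0, -28], [0, 0, 1, -8]]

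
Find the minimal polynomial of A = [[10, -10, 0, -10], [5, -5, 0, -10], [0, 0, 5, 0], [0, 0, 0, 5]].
m_A(x) = x(x - 5)

The characteristic polynomial factors as x(x - 5)^3. The minimal polynomial is ∏(x - λ)^{k_λ} where k_λ is the size of the largest Jordan block at λ.

For λ = 0: rank(A) = 3, and the largest Jordan block has size 1 (the smallest k with rank(A^k) = rank(A^(k+1))).
For λ = 5: rank(A - 5I) = 1, and the largest Jordan block has size 1 (the smallest k with rank((A - 5I)^k) = rank((A - 5I)^(k+1))).

So m_A(x) = x(x - 5).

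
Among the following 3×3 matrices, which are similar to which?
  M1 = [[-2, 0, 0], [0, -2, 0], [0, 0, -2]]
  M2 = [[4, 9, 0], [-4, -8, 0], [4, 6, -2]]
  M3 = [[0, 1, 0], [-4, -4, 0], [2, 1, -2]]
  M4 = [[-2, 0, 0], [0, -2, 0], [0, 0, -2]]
2 classes: {M1, M4}, {M2, M3}

Characteristic polynomials: χ_{M1} = (x + 2)^3, χ_{M2} = (x + 2)^3, χ_{M3} = (x + 2)^3, χ_{M4} = (x + 2)^3.

{M1, M4}: invariant factors x + 2, x + 2, x + 2.

{M2, M3}: invariant factors x + 2, (x + 2)^2.

Matrices are similar if and only if their invariant-factor lists agree; the partition into similarity classes is {M1, M4}, {M2, M3}.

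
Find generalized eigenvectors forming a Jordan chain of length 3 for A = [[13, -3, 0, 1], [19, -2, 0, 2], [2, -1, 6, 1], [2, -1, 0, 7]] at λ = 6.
We seek v_1 ∈ ker((A - 6I)^3) \ ker((A - 6I)^2), then set v_{i+1} = (A - 6I) v_i.

One such chain is v_1 = [[0, 0, 1, 1]]^T, v_2 = [[1, 2, 1, 1]]^T, v_3 = [[2, 5, 1, 1]]^T. Check: (A - 6I) v_3 = [[0, 0, 0, 0]]^T = 0.

v_1 = [[0, 0, 1, 1]]^T, v_2 = [[1, 2, 1, 1]]^T, v_3 = [[2, 5, 1, 1]]^T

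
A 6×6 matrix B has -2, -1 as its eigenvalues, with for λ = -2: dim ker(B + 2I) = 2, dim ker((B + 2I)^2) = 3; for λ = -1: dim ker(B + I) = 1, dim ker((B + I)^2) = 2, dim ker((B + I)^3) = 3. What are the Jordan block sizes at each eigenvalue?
Jordan blocks: (-2, 2), (-2, 1), (-1, 3)

λ = -2: successive nullity increments [2, 1] count blocks of size ≥ k; block sizes are [2, 1].
λ = -1: successive nullity increments [1, 1, 1] count blocks of size ≥ k; block sizes are [3].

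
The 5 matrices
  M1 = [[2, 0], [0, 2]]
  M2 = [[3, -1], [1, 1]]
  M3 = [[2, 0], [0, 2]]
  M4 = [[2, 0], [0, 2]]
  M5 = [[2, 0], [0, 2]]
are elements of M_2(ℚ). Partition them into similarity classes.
2 classes: {M1, M3, M4, M5}, {M2}

Characteristic polynomials: χ_{M1} = (x - 2)^2, χ_{M2} = (x - 2)^2, χ_{M3} = (x - 2)^2, χ_{M4} = (x - 2)^2, χ_{M5} = (x - 2)^2.

{M1, M3, M4, M5}: invariant factors x - 2, x - 2.

{M2}: invariant factors (x - 2)^2.

Matrices are similar if and only if their invariant-factor lists agree; the partition into similarity classes is {M1, M3, M4, M5}, {M2}.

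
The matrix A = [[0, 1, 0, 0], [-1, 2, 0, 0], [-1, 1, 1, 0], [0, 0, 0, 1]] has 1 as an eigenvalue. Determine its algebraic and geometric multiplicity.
algebraic multiplicity 4, geometric multiplicity 3

The characteristic polynomial is (x - 1)^4, so the factor x - 1 appears with exponent 4: the algebraic multiplicity is 4.

rank(A - I) = 1, so the eigenspace has dimension 4 - 1 = 3: the geometric multiplicity is 3.

Since 3 < 4, A is not diagonalizable.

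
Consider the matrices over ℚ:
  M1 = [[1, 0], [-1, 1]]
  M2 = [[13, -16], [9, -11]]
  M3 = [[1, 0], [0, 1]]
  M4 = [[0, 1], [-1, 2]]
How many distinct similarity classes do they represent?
2 classes: {M1, M2, M4}, {M3}

Characteristic polynomials: χ_{M1} = (x - 1)^2, χ_{M2} = (x - 1)^2, χ_{M3} = (x - 1)^2, χ_{M4} = (x - 1)^2.

{M1, M2, M4}: invariant factors (x - 1)^2.

{M3}: invariant factors x - 1, x - 1.

Matrices are similar if and only if their invariant-factor lists agree; the partition into similarity classes is {M1, M2, M4}, {M3}.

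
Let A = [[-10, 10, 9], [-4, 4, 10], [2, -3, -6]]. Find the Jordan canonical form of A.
J = [[-4, 1, 0], [0, -4, 1], [0, 0, -4]]

The characteristic polynomial is det(xI - A) = (x + 4)^3, so the eigenvalues are -4 (algebraic multiplicity 3).

For λ = -4: rank(A + 4I) = 2, rank((A + 4I)^2) = 1, rank((A + 4I)^3) = 0. The eigenspace has dimension 3 - 2 = 1, so there is 1 Jordan block; the rank sequence gives block sizes [3].

Assembling the blocks gives the Jordan form J above.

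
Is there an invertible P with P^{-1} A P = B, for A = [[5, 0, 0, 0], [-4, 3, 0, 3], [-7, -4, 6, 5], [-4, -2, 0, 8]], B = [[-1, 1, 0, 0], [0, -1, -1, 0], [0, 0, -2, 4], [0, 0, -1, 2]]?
No.

trace(A) = 22 but trace(B) = -2. The trace is a similarity invariant, so A and B are not similar.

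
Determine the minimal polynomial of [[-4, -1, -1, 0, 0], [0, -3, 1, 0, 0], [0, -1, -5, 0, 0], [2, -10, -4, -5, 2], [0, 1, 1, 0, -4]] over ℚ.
The characteristic polynomial factors as (x + 4)^4(x + 5). The minimal polynomial is ∏(x - λ)^{k_λ} where k_λ is the size of the largest Jordan block at λ.

For λ = -5: rank(A + 5I) = 4, and the largest Jordan block has size 1 (the smallest k with rank((A + 5I)^k) = rank((A + 5I)^(k+1))).
For λ = -4: rank(A + 4I) = 2, and the largest Jordan block has size 2 (the smallest k with rank((A + 4I)^k) = rank((A + 4I)^(k+1))).

So m_A(x) = (x + 4)^2(x + 5).

m_A(x) = (x + 4)^2(x + 5)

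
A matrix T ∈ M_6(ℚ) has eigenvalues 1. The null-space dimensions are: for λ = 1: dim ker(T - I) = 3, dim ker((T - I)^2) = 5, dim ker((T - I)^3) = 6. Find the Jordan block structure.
λ = 1: successive nullity increments [3, 2, 1] count blocks of size ≥ k; block sizes are [3, 2, 1].

Jordan blocks: (1, 3), (1, 2), (1, 1)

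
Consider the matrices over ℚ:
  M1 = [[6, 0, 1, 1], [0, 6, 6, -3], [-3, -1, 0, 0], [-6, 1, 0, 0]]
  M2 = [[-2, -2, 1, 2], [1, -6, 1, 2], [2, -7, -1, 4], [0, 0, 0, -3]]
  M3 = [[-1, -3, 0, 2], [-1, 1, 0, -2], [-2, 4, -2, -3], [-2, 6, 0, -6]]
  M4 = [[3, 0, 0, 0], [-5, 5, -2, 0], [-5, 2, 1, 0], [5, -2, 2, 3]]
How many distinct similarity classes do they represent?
4 classes: {M1}, {M2}, {M3}, {M4}

Characteristic polynomials: χ_{M1} = (x - 3)^4, χ_{M2} = (x + 3)^4, χ_{M3} = (x + 2)^4, χ_{M4} = (x - 3)^4.

{M1}: invariant factors (x - 3)^2, (x - 3)^2.

{M2}: invariant factors x + 3, (x + 3)^3.

{M3}: invariant factors (x + 2)^2, (x + 2)^2.

{M4}: invariant factors x - 3, x - 3, (x - 3)^2.

Matrices are similar if and only if their invariant-factor lists agree; the partition into similarity classes is {M1}, {M2}, {M3}, {M4}.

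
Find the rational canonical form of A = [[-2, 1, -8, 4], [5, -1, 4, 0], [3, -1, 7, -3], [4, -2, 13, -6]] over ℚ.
R = [[0, 0, 0, -1], [1, 0, 0, -2], [0, 1, 0, -3], [0, 0, 1, -2]]

The invariant factors of A (the non-unit diagonal entries of the Smith normal form of xI - A over ℚ[x]) are (x^2 + x + 1)^2, each dividing the next. The characteristic polynomial is their product, (x^2 + x + 1)^2.

The rational canonical form is the block-diagonal matrix of companion matrices C(f_i):
R = [[0, 0, 0, -1], [1, 0, 0, -2], [0, 1, 0, -3], [0, 0, 1, -2]].

Note the characteristic polynomial does not split into linear factors over ℚ, so A has no Jordan form over ℚ; the rational canonical form exists over any field.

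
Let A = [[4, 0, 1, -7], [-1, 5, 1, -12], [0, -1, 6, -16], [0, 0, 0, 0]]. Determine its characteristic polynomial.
χ_A(x) = x(x - 5)^3

xI - A = [[x - 4, 0, -1, 7], [1, x - 5, -1, 12], [0, 1, x - 6, 16], [0, 0, 0, x]].

Expanding det(xI - A) along the first row:
det(xI - A) = + (x - 4)·det([[x - 5, -1, 12], [1, x - 6, 16], [0, 0, x]]) - (0)·det([[1, -1, 12], [0, x - 6, 16], [0, 0, x]]) + (-1)·det([[1, x - 5, 12], [0, 1, 16], [0, 0, x]]) - (7)·det([[1, x - 5, -1], [0, 1, x - 6], [0, 0, 0]]).

Evaluating gives χ_A(x) = x^4 - 15x^3 + 75x^2 - 125x = x(x - 5)^3.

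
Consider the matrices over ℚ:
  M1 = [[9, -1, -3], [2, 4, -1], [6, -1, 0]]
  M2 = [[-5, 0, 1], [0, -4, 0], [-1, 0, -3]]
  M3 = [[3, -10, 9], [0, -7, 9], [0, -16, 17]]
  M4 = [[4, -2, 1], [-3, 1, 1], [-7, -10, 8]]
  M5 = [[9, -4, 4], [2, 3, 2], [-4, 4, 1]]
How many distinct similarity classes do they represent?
Characteristic polynomials: χ_{M1} = (x - 5)^2(x - 3), χ_{M2} = (x + 4)^3, χ_{M3} = (x - 5)^2(x - 3), χ_{M4} = (x - 5)^2(x - 3), χ_{M5} = (x - 5)^2(x - 3).

{M1, M3, M4}: invariant factors (x - 5)^2(x - 3).

{M2}: invariant factors x + 4, (x + 4)^2.

{M5}: invariant factors x - 5, (x - 5)(x - 3).

Matrices are similar if and only if their invariant-factor lists agree; the partition into similarity classes is {M1, M3, M4}, {M2}, {M5}.

3 classes: {M1, M3, M4}, {M2}, {M5}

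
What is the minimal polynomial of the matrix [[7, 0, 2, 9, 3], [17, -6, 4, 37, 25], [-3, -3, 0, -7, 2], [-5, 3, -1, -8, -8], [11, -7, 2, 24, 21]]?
m_A(x) = (x - 3)^3(x - 2)

The characteristic polynomial factors as (x - 3)^4(x - 2). The minimal polynomial is ∏(x - λ)^{k_λ} where k_λ is the size of the largest Jordan block at λ.

For λ = 2: rank(A - 2I) = 4, and the largest Jordan block has size 1 (the smallest k with rank((A - 2I)^k) = rank((A - 2I)^(k+1))).
For λ = 3: rank(A - 3I) = 3, and the largest Jordan block has size 3 (the smallest k with rank((A - 3I)^k) = rank((A - 3I)^(k+1))).

So m_A(x) = (x - 3)^3(x - 2).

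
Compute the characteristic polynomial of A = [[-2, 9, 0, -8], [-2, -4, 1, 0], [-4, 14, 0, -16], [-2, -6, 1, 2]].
χ_A(x) = (x - 2)(x + 2)^3

xI - A = [[x + 2, -9, 0, 8], [2, x + 4, -1, 0], [4, -14, x, 16], [2, 6, -1, x - 2]].

Expanding det(xI - A) along the first row:
det(xI - A) = + (x + 2)·det([[x + 4, -1, 0], [-14, x, 16], [6, -1, x - 2]]) - (-9)·det([[2, -1, 0], [4, x, 16], [2, -1, x - 2]]) + (0)·det([[2, x + 4, 0], [4, -14, 16], [2, 6, x - 2]]) - (8)·det([[2, x + 4, -1], [4, -14, x], [2, 6, -1]]).

Evaluating gives χ_A(x) = x^4 + 4x^3 - 16x - 16 = (x - 2)(x + 2)^3.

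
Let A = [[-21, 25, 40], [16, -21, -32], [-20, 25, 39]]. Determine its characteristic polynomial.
xI - A = [[x + 21, -25, -40], [-16, x + 21, 32], [20, -25, x - 39]].

Expanding det(xI - A) along the first row:
det(xI - A) = + (x + 21)·det([[x + 21, 32], [-25, x - 39]]) - (-25)·det([[-16, 32], [20, x - 39]]) + (-40)·det([[-16, x + 21], [20, -25]]).

Evaluating gives χ_A(x) = x^3 + 3x^2 + 3x + 1 = (x + 1)^3.

χ_A(x) = (x + 1)^3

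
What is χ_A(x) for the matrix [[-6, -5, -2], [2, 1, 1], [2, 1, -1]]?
χ_A(x) = (x + 2)^3

xI - A = [[x + 6, 5, 2], [-2, x - 1, -1], [-2, -1, x + 1]].

Expanding det(xI - A) along the first row:
det(xI - A) = + (x + 6)·det([[x - 1, -1], [-1, x + 1]]) - (5)·det([[-2, -1], [-2, x + 1]]) + (2)·det([[-2, x - 1], [-2, -1]]).

Evaluating gives χ_A(x) = x^3 + 6x^2 + 12x + 8 = (x + 2)^3.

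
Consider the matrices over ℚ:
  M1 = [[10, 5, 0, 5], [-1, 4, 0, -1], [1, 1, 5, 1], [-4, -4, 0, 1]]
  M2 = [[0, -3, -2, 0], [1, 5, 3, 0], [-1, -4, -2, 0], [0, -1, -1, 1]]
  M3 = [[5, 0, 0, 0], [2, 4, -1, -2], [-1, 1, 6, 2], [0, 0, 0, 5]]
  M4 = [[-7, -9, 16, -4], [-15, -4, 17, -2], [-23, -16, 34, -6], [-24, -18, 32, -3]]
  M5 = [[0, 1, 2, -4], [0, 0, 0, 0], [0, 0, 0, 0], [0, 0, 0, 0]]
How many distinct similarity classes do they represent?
Characteristic polynomials: χ_{M1} = (x - 5)^4, χ_{M2} = (x - 1)^4, χ_{M3} = (x - 5)^4, χ_{M4} = (x - 5)^4, χ_{M5} = x^4.

{M1}: invariant factors x - 5, x - 5, (x - 5)^2.

{M2}: invariant factors x - 1, (x - 1)^3.

{M3, M4}: invariant factors x - 5, (x - 5)^3.

{M5}: invariant factors x, x, x^2.

Matrices are similar if and only if their invariant-factor lists agree; the partition into similarity classes is {M1}, {M2}, {M3, M4}, {M5}.

4 classes: {M1}, {M2}, {M3, M4}, {M5}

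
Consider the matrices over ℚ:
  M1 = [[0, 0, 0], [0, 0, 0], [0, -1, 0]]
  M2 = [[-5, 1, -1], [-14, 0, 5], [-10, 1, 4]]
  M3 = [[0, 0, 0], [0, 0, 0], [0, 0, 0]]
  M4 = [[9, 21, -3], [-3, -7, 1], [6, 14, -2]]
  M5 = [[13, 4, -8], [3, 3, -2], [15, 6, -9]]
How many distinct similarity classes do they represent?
Characteristic polynomials: χ_{M1} = x^3, χ_{M2} = (x - 5)(x + 3)^2, χ_{M3} = x^3, χ_{M4} = x^3, χ_{M5} = (x - 3)^2(x - 1).

{M1, M4}: invariant factors x, x^2.

{M2}: invariant factors (x - 5)(x + 3)^2.

{M3}: invariant factors x, x, x.

{M5}: invariant factors (x - 3)^2(x - 1).

Matrices are similar if and only if their invariant-factor lists agree; the partition into similarity classes is {M1, M4}, {M2}, {M3}, {M5}.

4 classes: {M1, M4}, {M2}, {M3}, {M5}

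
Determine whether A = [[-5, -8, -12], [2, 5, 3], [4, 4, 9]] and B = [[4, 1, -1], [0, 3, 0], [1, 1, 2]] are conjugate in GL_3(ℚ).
Yes.

Two matrices over a field are similar if and only if they have the same invariant factors.

Both A and B have characteristic polynomial (x - 3)^3 and minimal polynomial (x - 3)^2. Computing further, both have invariant factors x - 3, (x - 3)^2. Hence A and B are similar.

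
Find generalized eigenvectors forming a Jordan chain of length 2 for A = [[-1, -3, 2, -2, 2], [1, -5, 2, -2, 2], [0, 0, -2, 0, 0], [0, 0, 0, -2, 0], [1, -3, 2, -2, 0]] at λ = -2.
v_1 = [[2, 1, 0, 0, 0]]^T, v_2 = [[-1, -1, 0, 0, -1]]^T

We seek v_1 ∈ ker((A + 2I)^2) \ ker(A + 2I), then set v_{i+1} = (A + 2I) v_i.

One such chain is v_1 = [[2, 1, 0, 0, 0]]^T, v_2 = [[-1, -1, 0, 0, -1]]^T. Check: (A + 2I) v_2 = [[0, 0, 0, 0, 0]]^T = 0.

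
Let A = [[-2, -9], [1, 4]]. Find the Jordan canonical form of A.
The characteristic polynomial is det(xI - A) = (x - 1)^2, so the eigenvalues are 1 (algebraic multiplicity 2).

For λ = 1: rank(A - I) = 1, rank((A - I)^2) = 0. The eigenspace has dimension 2 - 1 = 1, so there is 1 Jordan block; the rank sequence gives block sizes [2].

Assembling the blocks gives the Jordan form J above.

J = [[1, 1], [0, 1]]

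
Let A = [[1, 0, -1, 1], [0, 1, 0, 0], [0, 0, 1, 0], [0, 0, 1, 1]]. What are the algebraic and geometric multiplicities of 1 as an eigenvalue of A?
algebraic multiplicity 4, geometric multiplicity 2

The characteristic polynomial is (x - 1)^4, so the factor x - 1 appears with exponent 4: the algebraic multiplicity is 4.

rank(A - I) = 2, so the eigenspace has dimension 4 - 2 = 2: the geometric multiplicity is 2.

Since 2 < 4, A is not diagonalizable.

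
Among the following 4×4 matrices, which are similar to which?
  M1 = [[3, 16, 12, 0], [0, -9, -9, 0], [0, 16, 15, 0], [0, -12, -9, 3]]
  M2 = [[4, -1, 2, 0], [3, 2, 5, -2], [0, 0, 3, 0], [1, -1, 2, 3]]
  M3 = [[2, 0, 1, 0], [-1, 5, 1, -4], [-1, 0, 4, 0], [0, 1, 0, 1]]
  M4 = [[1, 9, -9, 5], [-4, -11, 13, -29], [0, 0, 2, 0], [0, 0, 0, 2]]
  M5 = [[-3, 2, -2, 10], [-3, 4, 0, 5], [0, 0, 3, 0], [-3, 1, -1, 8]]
Characteristic polynomials: χ_{M1} = (x - 3)^4, χ_{M2} = (x - 3)^4, χ_{M3} = (x - 3)^4, χ_{M4} = (x - 2)^2(x + 5)^2, χ_{M5} = (x - 3)^4.

{M1}: invariant factors x - 3, x - 3, (x - 3)^2.

{M2, M3, M5}: invariant factors x - 3, (x - 3)^3.

{M4}: invariant factors x - 2, (x - 2)(x + 5)^2.

Matrices are similar if and only if their invariant-factor lists agree; the partition into similarity classes is {M1}, {M2, M3, M5}, {M4}.

3 classes: {M1}, {M2, M3, M5}, {M4}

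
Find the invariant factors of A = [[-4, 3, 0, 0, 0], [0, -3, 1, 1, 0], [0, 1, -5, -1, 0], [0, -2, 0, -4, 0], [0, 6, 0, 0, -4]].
The Jordan structure of A has elementary divisors (x + 4)^3, (x + 4), (x + 4). Arranging the block sizes at each eigenvalue in decreasing order and taking row products gives the invariant factors.

Invariant factors (smallest first, each dividing the next): x + 4, x + 4, (x + 4)^3.

Check: the last factor (x + 4)^3 is the minimal polynomial, and the product (x + 4)^5 is the characteristic polynomial.

x + 4, x + 4, (x + 4)^3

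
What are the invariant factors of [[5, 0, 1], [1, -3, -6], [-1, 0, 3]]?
(x - 4)^2(x + 3)

The Jordan structure of A has elementary divisors (x + 3), (x - 4)^2. Arranging the block sizes at each eigenvalue in decreasing order and taking row products gives the invariant factors.

Invariant factors (smallest first, each dividing the next): (x - 4)^2(x + 3).

Check: the last factor (x - 4)^2(x + 3) is the minimal polynomial, and the product (x - 4)^2(x + 3) is the characteristic polynomial.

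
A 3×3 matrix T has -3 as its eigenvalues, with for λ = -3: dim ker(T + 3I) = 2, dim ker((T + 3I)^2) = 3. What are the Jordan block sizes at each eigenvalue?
λ = -3: successive nullity increments [2, 1] count blocks of size ≥ k; block sizes are [2, 1].

Jordan blocks: (-3, 2), (-3, 1)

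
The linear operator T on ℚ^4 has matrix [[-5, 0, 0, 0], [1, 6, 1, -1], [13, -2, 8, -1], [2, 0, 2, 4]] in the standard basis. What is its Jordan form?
The characteristic polynomial is det(xI - A) = (x - 6)^3(x + 5), so the eigenvalues are -5 (algebraic multiplicity 1), 6 (algebraic multiplicity 3).

For λ = -5: algebraic multiplicity 1 gives one 1×1 block.

For λ = 6: rank(A - 6I) = 3, rank((A - 6I)^2) = 2, rank((A - 6I)^3) = 1. The eigenspace has dimension 4 - 3 = 1, so there is 1 Jordan block; the rank sequence gives block sizes [3].

Assembling the blocks gives the Jordan form J above.

J = [[-5, 0, 0, 0], [0, 6, 1, 0], [0, 0, 6, 1], [0, 0, 0, 6]]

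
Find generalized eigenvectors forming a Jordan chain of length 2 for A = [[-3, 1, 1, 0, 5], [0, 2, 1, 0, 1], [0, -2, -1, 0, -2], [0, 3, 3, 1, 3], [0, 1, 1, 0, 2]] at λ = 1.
v_1 = [[0, 0, 1, -1, 0]]^T, v_2 = [[1, 1, -2, 3, 1]]^T

We seek v_1 ∈ ker((A - I)^2) \ ker(A - I), then set v_{i+1} = (A - I) v_i.

One such chain is v_1 = [[0, 0, 1, -1, 0]]^T, v_2 = [[1, 1, -2, 3, 1]]^T. Check: (A - I) v_2 = [[0, 0, 0, 0, 0]]^T = 0.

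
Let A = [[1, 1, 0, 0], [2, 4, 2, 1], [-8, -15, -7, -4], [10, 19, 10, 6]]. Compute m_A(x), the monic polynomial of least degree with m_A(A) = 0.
m_A(x) = (x - 1)^3

The characteristic polynomial factors as (x - 1)^4. The minimal polynomial is ∏(x - λ)^{k_λ} where k_λ is the size of the largest Jordan block at λ.

For λ = 1: rank(A - I) = 2, and the largest Jordan block has size 3 (the smallest k with rank((A - I)^k) = rank((A - I)^(k+1))).

So m_A(x) = (x - 1)^3.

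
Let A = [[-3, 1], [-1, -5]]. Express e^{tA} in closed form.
e^{tA} = [[(t + 1)*e^{-4*t}, t*e^{-4*t}], [-t*e^{-4*t}, (1 - t)*e^{-4*t}]]

A has Jordan form J = [[-4, 1], [0, -4]] with A = PJP^{-1}, so e^{tA} = P e^{tJ} P^{-1}.

For a Jordan block J_k(λ), e^{tJ_k(λ)} = e^{λt} · (I + tN + t^2 N^2/2! + ... + t^{k-1} N^{k-1}/(k-1)!) where N is the nilpotent superdiagonal part.

Assembling the blocks and conjugating back gives the entries of e^{tA} as shown above.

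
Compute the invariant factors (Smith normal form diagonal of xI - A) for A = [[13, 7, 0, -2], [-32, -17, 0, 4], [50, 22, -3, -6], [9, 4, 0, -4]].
The Jordan structure of A has elementary divisors (x + 3)^2, (x + 3), (x + 2). Arranging the block sizes at each eigenvalue in decreasing order and taking row products gives the invariant factors.

Invariant factors (smallest first, each dividing the next): x + 3, (x + 2)(x + 3)^2.

Check: the last factor (x + 2)(x + 3)^2 is the minimal polynomial, and the product (x + 2)(x + 3)^3 is the characteristic polynomial.

x + 3, (x + 2)(x + 3)^2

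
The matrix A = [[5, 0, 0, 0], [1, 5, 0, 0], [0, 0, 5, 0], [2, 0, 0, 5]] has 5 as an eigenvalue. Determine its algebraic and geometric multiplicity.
algebraic multiplicity 4, geometric multiplicity 3

The characteristic polynomial is (x - 5)^4, so the factor x - 5 appears with exponent 4: the algebraic multiplicity is 4.

rank(A - 5I) = 1, so the eigenspace has dimension 4 - 1 = 3: the geometric multiplicity is 3.

Since 3 < 4, A is not diagonalizable.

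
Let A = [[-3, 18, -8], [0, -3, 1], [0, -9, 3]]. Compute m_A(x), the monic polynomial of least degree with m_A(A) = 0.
The characteristic polynomial factors as x^2(x + 3). The minimal polynomial is ∏(x - λ)^{k_λ} where k_λ is the size of the largest Jordan block at λ.

For λ = -3: rank(A + 3I) = 2, and the largest Jordan block has size 1 (the smallest k with rank((A + 3I)^k) = rank((A + 3I)^(k+1))).
For λ = 0: rank(A) = 2, and the largest Jordan block has size 2 (the smallest k with rank(A^k) = rank(A^(k+1))).

So m_A(x) = x^2(x + 3).

m_A(x) = x^2(x + 3)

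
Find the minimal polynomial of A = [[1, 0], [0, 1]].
m_A(x) = x - 1

The characteristic polynomial factors as (x - 1)^2. The minimal polynomial is ∏(x - λ)^{k_λ} where k_λ is the size of the largest Jordan block at λ.

For λ = 1: rank(A - I) = 0, and the largest Jordan block has size 1 (the smallest k with rank((A - I)^k) = rank((A - I)^(k+1))).

So m_A(x) = x - 1.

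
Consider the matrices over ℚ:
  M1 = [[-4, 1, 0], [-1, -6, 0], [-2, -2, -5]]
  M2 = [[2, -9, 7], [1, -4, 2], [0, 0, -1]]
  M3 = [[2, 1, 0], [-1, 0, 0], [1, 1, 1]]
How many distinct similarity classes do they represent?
Characteristic polynomials: χ_{M1} = (x + 5)^3, χ_{M2} = (x + 1)^3, χ_{M3} = (x - 1)^3.

{M1}: invariant factors x + 5, (x + 5)^2.

{M2}: invariant factors (x + 1)^3.

{M3}: invariant factors x - 1, (x - 1)^2.

Matrices are similar if and only if their invariant-factor lists agree; the partition into similarity classes is {M1}, {M2}, {M3}.

3 classes: {M1}, {M2}, {M3}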